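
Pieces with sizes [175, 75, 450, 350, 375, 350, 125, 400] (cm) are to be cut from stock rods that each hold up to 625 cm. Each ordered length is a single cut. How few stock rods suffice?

5

Total = 450 + 400 + 375 + 350 + 350 + 175 + 125 + 75 = 2300 cm.
Lower bound: ⌈2300/625⌉ = 4 stock rods.
Also, 5 pieces each exceed 625/2 cm, and no two of those can share a stock rod, so at least 5 stock rods are needed.
A packing using 5 stock rods:
  stock rod 1: 450 + 175 = 625
  stock rod 2: 400 + 125 + 75 = 600
  stock rod 3: 375 = 375
  stock rod 4: 350 = 350
  stock rod 5: 350 = 350
This matches the lower bound, so 5 is optimal.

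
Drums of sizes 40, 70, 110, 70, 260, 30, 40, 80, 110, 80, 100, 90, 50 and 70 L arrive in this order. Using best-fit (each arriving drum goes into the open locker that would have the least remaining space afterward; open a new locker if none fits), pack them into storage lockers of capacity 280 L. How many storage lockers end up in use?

5

  40 → locker 1 (new)  [load 40/280]
  70 → locker 1  [load 110/280]
  110 → locker 1  [load 220/280]
  70 → locker 2 (new)  [load 70/280]
  260 → locker 3 (new)  [load 260/280]
  30 → locker 1  [load 250/280]
  40 → locker 2  [load 110/280]
  80 → locker 2  [load 190/280]
  110 → locker 4 (new)  [load 110/280]
  80 → locker 2  [load 270/280]
  100 → locker 4  [load 210/280]
  90 → locker 5 (new)  [load 90/280]
  50 → locker 4  [load 260/280]
  70 → locker 5  [load 160/280]
5 storage lockers opened.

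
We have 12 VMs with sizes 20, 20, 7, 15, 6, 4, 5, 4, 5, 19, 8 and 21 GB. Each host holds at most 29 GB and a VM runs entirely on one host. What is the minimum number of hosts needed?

5

Total = 21 + 20 + 20 + 19 + 15 + 8 + 7 + 6 + 5 + 5 + 4 + 4 = 134 GB.
Lower bound: ⌈134/29⌉ = 5 hosts.
A packing using 5 hosts:
  host 1: 21 + 8 = 29
  host 2: 20 + 7 = 27
  host 3: 20 + 6 = 26
  host 4: 19 + 5 + 5 = 29
  host 5: 15 + 4 + 4 = 23
This matches the lower bound, so 5 is optimal.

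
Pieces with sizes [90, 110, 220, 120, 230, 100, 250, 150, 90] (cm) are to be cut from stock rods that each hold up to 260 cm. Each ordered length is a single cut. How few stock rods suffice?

Total = 250 + 230 + 220 + 150 + 120 + 110 + 100 + 90 + 90 = 1360 cm.
Lower bound: ⌈1360/260⌉ = 6 stock rods.
A packing using 6 stock rods:
  stock rod 1: 250 = 250
  stock rod 2: 230 = 230
  stock rod 3: 220 = 220
  stock rod 4: 150 + 110 = 260
  stock rod 5: 120 + 100 = 220
  stock rod 6: 90 + 90 = 180
This matches the lower bound, so 6 is optimal.

6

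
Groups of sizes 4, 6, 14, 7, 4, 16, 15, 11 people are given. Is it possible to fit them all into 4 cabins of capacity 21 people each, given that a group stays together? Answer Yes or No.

A valid assignment using 4 cabins:
  cabin 1: 16 + 4 = 20
  cabin 2: 15 + 6 = 21
  cabin 3: 14 + 7 = 21
  cabin 4: 11 + 4 = 15
Every load is within 21 people, so 4 cabins suffice.

Yes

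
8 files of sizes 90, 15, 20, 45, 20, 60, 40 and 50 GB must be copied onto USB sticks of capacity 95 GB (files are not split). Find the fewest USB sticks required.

Total = 90 + 60 + 50 + 45 + 40 + 20 + 20 + 15 = 340 GB.
Lower bound: ⌈340/95⌉ = 4 USB sticks.
A packing using 4 USB sticks:
  USB stick 1: 90 = 90
  USB stick 2: 60 + 20 + 15 = 95
  USB stick 3: 50 + 45 = 95
  USB stick 4: 40 + 20 = 60
This matches the lower bound, so 4 is optimal.

4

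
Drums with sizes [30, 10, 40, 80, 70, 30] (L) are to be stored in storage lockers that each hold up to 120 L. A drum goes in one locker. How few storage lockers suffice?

3

Total = 80 + 70 + 40 + 30 + 30 + 10 = 260 L.
Lower bound: ⌈260/120⌉ = 3 storage lockers.
A packing using 3 storage lockers:
  locker 1: 80 + 40 = 120
  locker 2: 70 + 30 + 10 = 110
  locker 3: 30 = 30
This matches the lower bound, so 3 is optimal.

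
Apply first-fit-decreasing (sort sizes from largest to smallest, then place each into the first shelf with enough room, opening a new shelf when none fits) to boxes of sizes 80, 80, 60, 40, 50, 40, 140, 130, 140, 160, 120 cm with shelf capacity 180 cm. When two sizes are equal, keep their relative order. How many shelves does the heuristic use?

6

Sorted descending: 160, 140, 140, 130, 120, 80, 80, 60, 50, 40, 40.
  160 → shelf 1 (new)  [load 160/180]
  140 → shelf 2 (new)  [load 140/180]
  140 → shelf 3 (new)  [load 140/180]
  130 → shelf 4 (new)  [load 130/180]
  120 → shelf 5 (new)  [load 120/180]
  80 → shelf 6 (new)  [load 80/180]
  80 → shelf 6  [load 160/180]
  60 → shelf 5  [load 180/180]
  50 → shelf 4  [load 180/180]
  40 → shelf 2  [load 180/180]
  40 → shelf 3  [load 180/180]
6 shelves opened.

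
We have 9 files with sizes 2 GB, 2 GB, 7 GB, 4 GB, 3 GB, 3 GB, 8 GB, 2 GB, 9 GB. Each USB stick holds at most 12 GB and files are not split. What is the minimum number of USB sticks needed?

4

Total = 9 + 8 + 7 + 4 + 3 + 3 + 2 + 2 + 2 = 40 GB.
Lower bound: ⌈40/12⌉ = 4 USB sticks.
A packing using 4 USB sticks:
  USB stick 1: 9 + 3 = 12
  USB stick 2: 8 + 4 = 12
  USB stick 3: 7 + 3 + 2 = 12
  USB stick 4: 2 + 2 = 4
This matches the lower bound, so 4 is optimal.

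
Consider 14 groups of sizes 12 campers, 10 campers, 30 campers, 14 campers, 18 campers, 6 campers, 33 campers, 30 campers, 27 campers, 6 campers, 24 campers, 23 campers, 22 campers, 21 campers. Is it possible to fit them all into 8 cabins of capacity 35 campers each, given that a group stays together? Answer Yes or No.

Total = 276 campers; ⌈276/35⌉ = 8.
9 groups each exceed half the capacity and cannot share a cabin, forcing at least 9 cabins.
At least 9 cabins are required, but only 8 are allowed.

No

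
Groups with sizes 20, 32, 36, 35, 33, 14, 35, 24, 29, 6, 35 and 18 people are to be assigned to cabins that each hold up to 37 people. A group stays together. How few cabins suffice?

Total = 36 + 35 + 35 + 35 + 33 + 32 + 29 + 24 + 20 + 18 + 14 + 6 = 317 people.
Lower bound: ⌈317/37⌉ = 9 cabins.
A packing using 10 cabins:
  cabin 1: 36 = 36
  cabin 2: 35 = 35
  cabin 3: 35 = 35
  cabin 4: 35 = 35
  cabin 5: 33 = 33
  cabin 6: 32 = 32
  cabin 7: 29 + 6 = 35
  cabin 8: 24 = 24
  cabin 9: 20 + 14 = 34
  cabin 10: 18 = 18
No arrangement into 9 cabins stays within capacity, so 10 is optimal.

10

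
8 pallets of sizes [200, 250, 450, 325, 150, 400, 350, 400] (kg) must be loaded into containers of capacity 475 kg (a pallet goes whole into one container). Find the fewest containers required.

Total = 450 + 400 + 400 + 350 + 325 + 250 + 200 + 150 = 2525 kg.
Lower bound: ⌈2525/475⌉ = 6 containers.
A packing using 6 containers:
  container 1: 450 = 450
  container 2: 400 = 400
  container 3: 400 = 400
  container 4: 350 = 350
  container 5: 325 + 150 = 475
  container 6: 250 + 200 = 450
This matches the lower bound, so 6 is optimal.

6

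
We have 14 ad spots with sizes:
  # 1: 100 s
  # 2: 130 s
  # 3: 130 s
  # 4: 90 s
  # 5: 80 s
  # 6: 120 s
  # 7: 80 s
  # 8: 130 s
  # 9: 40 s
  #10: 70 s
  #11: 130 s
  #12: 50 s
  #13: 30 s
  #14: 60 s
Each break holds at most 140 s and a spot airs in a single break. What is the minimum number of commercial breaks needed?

Total = 130 + 130 + 130 + 130 + 120 + 100 + 90 + 80 + 80 + 70 + 60 + 50 + 40 + 30 = 1240 s.
Lower bound: ⌈1240/140⌉ = 9 commercial breaks.
A packing using 10 commercial breaks:
  break 1: 130 = 130
  break 2: 130 = 130
  break 3: 130 = 130
  break 4: 130 = 130
  break 5: 120 = 120
  break 6: 100 + 40 = 140
  break 7: 90 + 50 = 140
  break 8: 80 + 60 = 140
  break 9: 80 + 30 = 110
  break 10: 70 = 70
No arrangement into 9 commercial breaks stays within capacity, so 10 is optimal.

10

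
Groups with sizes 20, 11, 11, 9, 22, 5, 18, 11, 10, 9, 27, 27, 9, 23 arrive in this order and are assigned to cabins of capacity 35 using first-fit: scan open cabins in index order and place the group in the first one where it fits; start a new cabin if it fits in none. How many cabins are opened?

7

  20 → cabin 1 (new)  [load 20/35]
  11 → cabin 1  [load 31/35]
  11 → cabin 2 (new)  [load 11/35]
  9 → cabin 2  [load 20/35]
  22 → cabin 3 (new)  [load 22/35]
  5 → cabin 2  [load 25/35]
  18 → cabin 4 (new)  [load 18/35]
  11 → cabin 3  [load 33/35]
  10 → cabin 2  [load 35/35]
  9 → cabin 4  [load 27/35]
  27 → cabin 5 (new)  [load 27/35]
  27 → cabin 6 (new)  [load 27/35]
  9 → cabin 7 (new)  [load 9/35]
  23 → cabin 7  [load 32/35]
7 cabins opened.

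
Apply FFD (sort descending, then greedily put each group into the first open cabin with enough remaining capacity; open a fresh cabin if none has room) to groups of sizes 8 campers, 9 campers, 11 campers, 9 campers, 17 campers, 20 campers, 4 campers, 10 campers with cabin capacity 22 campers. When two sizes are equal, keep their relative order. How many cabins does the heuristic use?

Sorted descending: 20, 17, 11, 10, 9, 9, 8, 4.
  20 → cabin 1 (new)  [load 20/22]
  17 → cabin 2 (new)  [load 17/22]
  11 → cabin 3 (new)  [load 11/22]
  10 → cabin 3  [load 21/22]
  9 → cabin 4 (new)  [load 9/22]
  9 → cabin 4  [load 18/22]
  8 → cabin 5 (new)  [load 8/22]
  4 → cabin 2  [load 21/22]
5 cabins opened.

5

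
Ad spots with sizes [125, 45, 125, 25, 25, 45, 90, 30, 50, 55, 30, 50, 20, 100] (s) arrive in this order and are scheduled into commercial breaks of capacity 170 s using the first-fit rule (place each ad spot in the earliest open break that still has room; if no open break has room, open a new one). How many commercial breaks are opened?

  125 → break 1 (new)  [load 125/170]
  45 → break 1  [load 170/170]
  125 → break 2 (new)  [load 125/170]
  25 → break 2  [load 150/170]
  25 → break 3 (new)  [load 25/170]
  45 → break 3  [load 70/170]
  90 → break 3  [load 160/170]
  30 → break 4 (new)  [load 30/170]
  50 → break 4  [load 80/170]
  55 → break 4  [load 135/170]
  30 → break 4  [load 165/170]
  50 → break 5 (new)  [load 50/170]
  20 → break 2  [load 170/170]
  100 → break 5  [load 150/170]
5 commercial breaks opened.

5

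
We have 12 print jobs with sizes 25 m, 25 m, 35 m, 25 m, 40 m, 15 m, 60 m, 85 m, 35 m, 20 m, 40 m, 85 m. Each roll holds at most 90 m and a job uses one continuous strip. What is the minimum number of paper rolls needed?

6

Total = 85 + 85 + 60 + 40 + 40 + 35 + 35 + 25 + 25 + 25 + 20 + 15 = 490 m.
Lower bound: ⌈490/90⌉ = 6 paper rolls.
A packing using 6 paper rolls:
  roll 1: 85 = 85
  roll 2: 85 = 85
  roll 3: 60 + 25 = 85
  roll 4: 40 + 40 = 80
  roll 5: 35 + 35 + 20 = 90
  roll 6: 25 + 25 + 15 = 65
This matches the lower bound, so 6 is optimal.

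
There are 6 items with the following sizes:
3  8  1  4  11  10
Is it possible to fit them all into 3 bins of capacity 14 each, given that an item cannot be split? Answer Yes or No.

Yes

A valid assignment using 3 bins:
  bin 1: 11 + 3 = 14
  bin 2: 10 + 4 = 14
  bin 3: 8 + 1 = 9
Every load is within 14, so 3 bins suffice.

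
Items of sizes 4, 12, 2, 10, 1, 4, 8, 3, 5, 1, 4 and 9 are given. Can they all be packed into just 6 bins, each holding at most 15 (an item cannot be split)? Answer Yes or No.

Yes

A valid assignment using 5 bins:
  bin 1: 12 + 3 = 15
  bin 2: 10 + 5 = 15
  bin 3: 9 + 4 + 2 = 15
  bin 4: 8 + 4 + 1 + 1 = 14
  bin 5: 4 = 4
That uses only 5 ≤ 6, so 6 bins are enough.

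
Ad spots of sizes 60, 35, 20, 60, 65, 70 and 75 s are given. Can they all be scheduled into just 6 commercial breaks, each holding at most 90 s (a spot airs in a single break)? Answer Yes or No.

A valid assignment using 6 commercial breaks:
  break 1: 75 = 75
  break 2: 70 + 20 = 90
  break 3: 65 = 65
  break 4: 60 = 60
  break 5: 60 = 60
  break 6: 35 = 35
Every load is within 90 s, so 6 commercial breaks suffice.

Yes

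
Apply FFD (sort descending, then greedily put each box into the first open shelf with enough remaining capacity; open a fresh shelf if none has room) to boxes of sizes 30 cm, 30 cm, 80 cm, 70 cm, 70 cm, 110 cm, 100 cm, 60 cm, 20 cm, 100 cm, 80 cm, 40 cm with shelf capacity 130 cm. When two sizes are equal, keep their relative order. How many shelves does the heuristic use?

7

Sorted descending: 110, 100, 100, 80, 80, 70, 70, 60, 40, 30, 30, 20.
  110 → shelf 1 (new)  [load 110/130]
  100 → shelf 2 (new)  [load 100/130]
  100 → shelf 3 (new)  [load 100/130]
  80 → shelf 4 (new)  [load 80/130]
  80 → shelf 5 (new)  [load 80/130]
  70 → shelf 6 (new)  [load 70/130]
  70 → shelf 7 (new)  [load 70/130]
  60 → shelf 6  [load 130/130]
  40 → shelf 4  [load 120/130]
  30 → shelf 2  [load 130/130]
  30 → shelf 3  [load 130/130]
  20 → shelf 1  [load 130/130]
7 shelves opened.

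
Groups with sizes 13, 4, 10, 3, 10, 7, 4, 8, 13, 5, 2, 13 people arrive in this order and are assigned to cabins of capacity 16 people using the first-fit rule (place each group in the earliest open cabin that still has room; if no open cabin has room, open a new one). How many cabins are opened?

7

  13 → cabin 1 (new)  [load 13/16]
  4 → cabin 2 (new)  [load 4/16]
  10 → cabin 2  [load 14/16]
  3 → cabin 1  [load 16/16]
  10 → cabin 3 (new)  [load 10/16]
  7 → cabin 4 (new)  [load 7/16]
  4 → cabin 3  [load 14/16]
  8 → cabin 4  [load 15/16]
  13 → cabin 5 (new)  [load 13/16]
  5 → cabin 6 (new)  [load 5/16]
  2 → cabin 2  [load 16/16]
  13 → cabin 7 (new)  [load 13/16]
7 cabins opened.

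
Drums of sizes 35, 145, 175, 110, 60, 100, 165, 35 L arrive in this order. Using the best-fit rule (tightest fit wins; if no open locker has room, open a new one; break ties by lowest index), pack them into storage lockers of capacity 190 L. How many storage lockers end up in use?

  35 → locker 1 (new)  [load 35/190]
  145 → locker 1  [load 180/190]
  175 → locker 2 (new)  [load 175/190]
  110 → locker 3 (new)  [load 110/190]
  60 → locker 3  [load 170/190]
  100 → locker 4 (new)  [load 100/190]
  165 → locker 5 (new)  [load 165/190]
  35 → locker 4  [load 135/190]
5 storage lockers opened.

5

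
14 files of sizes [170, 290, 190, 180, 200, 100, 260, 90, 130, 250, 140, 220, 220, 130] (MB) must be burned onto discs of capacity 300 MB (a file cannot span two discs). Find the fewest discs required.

10

Total = 290 + 260 + 250 + 220 + 220 + 200 + 190 + 180 + 170 + 140 + 130 + 130 + 100 + 90 = 2570 MB.
Lower bound: ⌈2570/300⌉ = 9 discs.
A packing using 10 discs:
  disc 1: 290 = 290
  disc 2: 260 = 260
  disc 3: 250 = 250
  disc 4: 220 = 220
  disc 5: 220 = 220
  disc 6: 200 + 100 = 300
  disc 7: 190 + 90 = 280
  disc 8: 180 = 180
  disc 9: 170 + 130 = 300
  disc 10: 140 + 130 = 270
No arrangement into 9 discs stays within capacity, so 10 is optimal.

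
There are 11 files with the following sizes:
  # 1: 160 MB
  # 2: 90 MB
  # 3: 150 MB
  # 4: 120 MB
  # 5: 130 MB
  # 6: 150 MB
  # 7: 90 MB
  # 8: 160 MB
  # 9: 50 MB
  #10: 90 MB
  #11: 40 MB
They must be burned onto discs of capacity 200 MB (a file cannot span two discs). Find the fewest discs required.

Total = 160 + 160 + 150 + 150 + 130 + 120 + 90 + 90 + 90 + 50 + 40 = 1230 MB.
Lower bound: ⌈1230/200⌉ = 7 discs.
A packing using 8 discs:
  disc 1: 160 + 40 = 200
  disc 2: 160 = 160
  disc 3: 150 + 50 = 200
  disc 4: 150 = 150
  disc 5: 130 = 130
  disc 6: 120 = 120
  disc 7: 90 + 90 = 180
  disc 8: 90 = 90
No arrangement into 7 discs stays within capacity, so 8 is optimal.

8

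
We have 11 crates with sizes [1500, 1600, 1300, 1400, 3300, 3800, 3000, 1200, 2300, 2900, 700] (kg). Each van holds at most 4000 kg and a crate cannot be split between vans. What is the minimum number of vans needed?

7

Total = 3800 + 3300 + 3000 + 2900 + 2300 + 1600 + 1500 + 1400 + 1300 + 1200 + 700 = 23000 kg.
Lower bound: ⌈23000/4000⌉ = 6 vans.
A packing using 7 vans:
  van 1: 3800 = 3800
  van 2: 3300 + 700 = 4000
  van 3: 3000 = 3000
  van 4: 2900 = 2900
  van 5: 2300 + 1600 = 3900
  van 6: 1500 + 1400 = 2900
  van 7: 1300 + 1200 = 2500
No arrangement into 6 vans stays within capacity, so 7 is optimal.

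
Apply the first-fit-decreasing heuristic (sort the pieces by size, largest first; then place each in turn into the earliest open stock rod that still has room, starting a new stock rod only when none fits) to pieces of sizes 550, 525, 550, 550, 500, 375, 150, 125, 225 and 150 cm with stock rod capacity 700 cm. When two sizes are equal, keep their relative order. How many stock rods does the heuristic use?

Sorted descending: 550, 550, 550, 525, 500, 375, 225, 150, 150, 125.
  550 → stock rod 1 (new)  [load 550/700]
  550 → stock rod 2 (new)  [load 550/700]
  550 → stock rod 3 (new)  [load 550/700]
  525 → stock rod 4 (new)  [load 525/700]
  500 → stock rod 5 (new)  [load 500/700]
  375 → stock rod 6 (new)  [load 375/700]
  225 → stock rod 6  [load 600/700]
  150 → stock rod 1  [load 700/700]
  150 → stock rod 2  [load 700/700]
  125 → stock rod 3  [load 675/700]
6 stock rods opened.

6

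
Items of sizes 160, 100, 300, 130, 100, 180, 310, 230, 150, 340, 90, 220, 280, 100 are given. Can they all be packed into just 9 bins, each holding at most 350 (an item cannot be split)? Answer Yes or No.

A valid assignment using 9 bins:
  bin 1: 340 = 340
  bin 2: 310 = 310
  bin 3: 300 = 300
  bin 4: 280 = 280
  bin 5: 230 + 100 = 330
  bin 6: 220 + 130 = 350
  bin 7: 180 + 160 = 340
  bin 8: 150 + 100 + 100 = 350
  bin 9: 90 = 90
Every load is within 350, so 9 bins suffice.

Yes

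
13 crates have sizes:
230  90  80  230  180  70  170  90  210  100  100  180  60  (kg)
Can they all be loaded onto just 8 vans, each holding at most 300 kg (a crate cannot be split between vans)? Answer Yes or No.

A valid assignment using 7 vans:
  van 1: 230 + 70 = 300
  van 2: 230 + 60 = 290
  van 3: 210 + 90 = 300
  van 4: 180 + 100 = 280
  van 5: 180 + 100 = 280
  van 6: 170 + 90 = 260
  van 7: 80 = 80
That uses only 7 ≤ 8, so 8 vans are enough.

Yes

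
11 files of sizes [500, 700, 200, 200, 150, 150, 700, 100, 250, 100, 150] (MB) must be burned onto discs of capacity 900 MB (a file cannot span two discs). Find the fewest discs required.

Total = 700 + 700 + 500 + 250 + 200 + 200 + 150 + 150 + 150 + 100 + 100 = 3200 MB.
Lower bound: ⌈3200/900⌉ = 4 discs.
A packing using 4 discs:
  disc 1: 700 + 200 = 900
  disc 2: 700 + 200 = 900
  disc 3: 500 + 250 + 150 = 900
  disc 4: 150 + 150 + 100 + 100 = 500
This matches the lower bound, so 4 is optimal.

4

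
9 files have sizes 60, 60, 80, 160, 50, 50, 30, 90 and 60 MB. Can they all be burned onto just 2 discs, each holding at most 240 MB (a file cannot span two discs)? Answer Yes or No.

Total = 640 MB; ⌈640/240⌉ = 3.
At least 3 discs are required, but only 2 are allowed.

No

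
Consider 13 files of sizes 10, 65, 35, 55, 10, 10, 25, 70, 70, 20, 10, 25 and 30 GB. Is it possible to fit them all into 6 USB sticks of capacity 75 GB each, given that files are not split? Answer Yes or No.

Yes

A valid assignment using 6 USB sticks:
  USB stick 1: 70 = 70
  USB stick 2: 70 = 70
  USB stick 3: 65 + 10 = 75
  USB stick 4: 55 + 20 = 75
  USB stick 5: 35 + 30 + 10 = 75
  USB stick 6: 25 + 25 + 10 + 10 = 70
Every load is within 75 GB, so 6 USB sticks suffice.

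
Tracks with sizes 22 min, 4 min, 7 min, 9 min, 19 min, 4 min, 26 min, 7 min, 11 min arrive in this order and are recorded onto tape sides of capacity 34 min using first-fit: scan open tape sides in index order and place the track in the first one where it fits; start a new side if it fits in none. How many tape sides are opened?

4

  22 → side 1 (new)  [load 22/34]
  4 → side 1  [load 26/34]
  7 → side 1  [load 33/34]
  9 → side 2 (new)  [load 9/34]
  19 → side 2  [load 28/34]
  4 → side 2  [load 32/34]
  26 → side 3 (new)  [load 26/34]
  7 → side 3  [load 33/34]
  11 → side 4 (new)  [load 11/34]
4 tape sides opened.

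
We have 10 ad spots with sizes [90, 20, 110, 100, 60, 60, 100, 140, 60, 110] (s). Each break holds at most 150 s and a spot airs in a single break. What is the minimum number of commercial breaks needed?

Total = 140 + 110 + 110 + 100 + 100 + 90 + 60 + 60 + 60 + 20 = 850 s.
Lower bound: ⌈850/150⌉ = 6 commercial breaks.
A packing using 7 commercial breaks:
  break 1: 140 = 140
  break 2: 110 + 20 = 130
  break 3: 110 = 110
  break 4: 100 = 100
  break 5: 100 = 100
  break 6: 90 + 60 = 150
  break 7: 60 + 60 = 120
No arrangement into 6 commercial breaks stays within capacity, so 7 is optimal.

7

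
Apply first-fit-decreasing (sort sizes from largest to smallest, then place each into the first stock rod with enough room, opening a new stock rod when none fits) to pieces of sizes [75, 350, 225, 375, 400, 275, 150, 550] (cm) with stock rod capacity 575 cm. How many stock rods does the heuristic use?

5

Sorted descending: 550, 400, 375, 350, 275, 225, 150, 75.
  550 → stock rod 1 (new)  [load 550/575]
  400 → stock rod 2 (new)  [load 400/575]
  375 → stock rod 3 (new)  [load 375/575]
  350 → stock rod 4 (new)  [load 350/575]
  275 → stock rod 5 (new)  [load 275/575]
  225 → stock rod 4  [load 575/575]
  150 → stock rod 2  [load 550/575]
  75 → stock rod 3  [load 450/575]
5 stock rods opened.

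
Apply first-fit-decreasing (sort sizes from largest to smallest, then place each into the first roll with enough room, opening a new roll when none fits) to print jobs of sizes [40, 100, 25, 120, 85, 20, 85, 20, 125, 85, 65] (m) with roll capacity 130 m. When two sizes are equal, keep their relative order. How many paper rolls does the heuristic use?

7

Sorted descending: 125, 120, 100, 85, 85, 85, 65, 40, 25, 20, 20.
  125 → roll 1 (new)  [load 125/130]
  120 → roll 2 (new)  [load 120/130]
  100 → roll 3 (new)  [load 100/130]
  85 → roll 4 (new)  [load 85/130]
  85 → roll 5 (new)  [load 85/130]
  85 → roll 6 (new)  [load 85/130]
  65 → roll 7 (new)  [load 65/130]
  40 → roll 4  [load 125/130]
  25 → roll 3  [load 125/130]
  20 → roll 5  [load 105/130]
  20 → roll 5  [load 125/130]
7 paper rolls opened.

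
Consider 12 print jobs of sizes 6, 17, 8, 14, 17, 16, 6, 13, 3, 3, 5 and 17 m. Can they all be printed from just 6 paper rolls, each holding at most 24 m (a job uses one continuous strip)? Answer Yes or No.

Yes

A valid assignment using 6 paper rolls:
  roll 1: 17 + 6 = 23
  roll 2: 17 + 6 = 23
  roll 3: 17 + 5 = 22
  roll 4: 16 + 8 = 24
  roll 5: 14 + 3 + 3 = 20
  roll 6: 13 = 13
Every load is within 24 m, so 6 paper rolls suffice.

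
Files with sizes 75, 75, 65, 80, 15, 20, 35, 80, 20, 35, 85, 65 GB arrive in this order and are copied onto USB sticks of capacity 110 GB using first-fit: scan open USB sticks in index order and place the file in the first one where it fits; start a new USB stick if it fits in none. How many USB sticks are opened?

7

  75 → USB stick 1 (new)  [load 75/110]
  75 → USB stick 2 (new)  [load 75/110]
  65 → USB stick 3 (new)  [load 65/110]
  80 → USB stick 4 (new)  [load 80/110]
  15 → USB stick 1  [load 90/110]
  20 → USB stick 1  [load 110/110]
  35 → USB stick 2  [load 110/110]
  80 → USB stick 5 (new)  [load 80/110]
  20 → USB stick 3  [load 85/110]
  35 → USB stick 6 (new)  [load 35/110]
  85 → USB stick 7 (new)  [load 85/110]
  65 → USB stick 6  [load 100/110]
7 USB sticks opened.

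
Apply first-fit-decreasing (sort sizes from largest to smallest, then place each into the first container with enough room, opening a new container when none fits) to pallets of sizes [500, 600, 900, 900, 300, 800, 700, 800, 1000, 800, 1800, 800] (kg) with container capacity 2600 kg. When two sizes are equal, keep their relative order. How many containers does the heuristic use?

4

Sorted descending: 1800, 1000, 900, 900, 800, 800, 800, 800, 700, 600, 500, 300.
  1800 → container 1 (new)  [load 1800/2600]
  1000 → container 2 (new)  [load 1000/2600]
  900 → container 2  [load 1900/2600]
  900 → container 3 (new)  [load 900/2600]
  800 → container 1  [load 2600/2600]
  800 → container 3  [load 1700/2600]
  800 → container 3  [load 2500/2600]
  800 → container 4 (new)  [load 800/2600]
  700 → container 2  [load 2600/2600]
  600 → container 4  [load 1400/2600]
  500 → container 4  [load 1900/2600]
  300 → container 4  [load 2200/2600]
4 containers opened.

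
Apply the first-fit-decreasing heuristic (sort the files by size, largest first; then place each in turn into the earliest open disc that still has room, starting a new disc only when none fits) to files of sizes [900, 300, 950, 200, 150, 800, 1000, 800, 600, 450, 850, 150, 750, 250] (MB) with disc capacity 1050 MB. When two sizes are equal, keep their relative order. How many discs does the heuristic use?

8

Sorted descending: 1000, 950, 900, 850, 800, 800, 750, 600, 450, 300, 250, 200, 150, 150.
  1000 → disc 1 (new)  [load 1000/1050]
  950 → disc 2 (new)  [load 950/1050]
  900 → disc 3 (new)  [load 900/1050]
  850 → disc 4 (new)  [load 850/1050]
  800 → disc 5 (new)  [load 800/1050]
  800 → disc 6 (new)  [load 800/1050]
  750 → disc 7 (new)  [load 750/1050]
  600 → disc 8 (new)  [load 600/1050]
  450 → disc 8  [load 1050/1050]
  300 → disc 7  [load 1050/1050]
  250 → disc 5  [load 1050/1050]
  200 → disc 4  [load 1050/1050]
  150 → disc 3  [load 1050/1050]
  150 → disc 6  [load 950/1050]
8 discs opened.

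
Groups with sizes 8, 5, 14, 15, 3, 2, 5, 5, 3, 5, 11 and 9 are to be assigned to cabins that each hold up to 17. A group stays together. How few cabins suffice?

6

Total = 15 + 14 + 11 + 9 + 8 + 5 + 5 + 5 + 5 + 3 + 3 + 2 = 85.
Lower bound: ⌈85/17⌉ = 5 cabins.
A packing using 6 cabins:
  cabin 1: 15 + 2 = 17
  cabin 2: 14 + 3 = 17
  cabin 3: 11 + 5 = 16
  cabin 4: 9 + 8 = 17
  cabin 5: 5 + 5 + 5 = 15
  cabin 6: 3 = 3
No arrangement into 5 cabins stays within capacity, so 6 is optimal.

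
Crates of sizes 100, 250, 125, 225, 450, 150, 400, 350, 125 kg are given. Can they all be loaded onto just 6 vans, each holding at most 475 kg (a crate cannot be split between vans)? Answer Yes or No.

Yes

A valid assignment using 5 vans:
  van 1: 450 = 450
  van 2: 400 = 400
  van 3: 350 + 125 = 475
  van 4: 250 + 225 = 475
  van 5: 150 + 125 + 100 = 375
That uses only 5 ≤ 6, so 6 vans are enough.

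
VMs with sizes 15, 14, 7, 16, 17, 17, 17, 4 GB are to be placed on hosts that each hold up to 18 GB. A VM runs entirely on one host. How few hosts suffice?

7

Total = 17 + 17 + 17 + 16 + 15 + 14 + 7 + 4 = 107 GB.
Lower bound: ⌈107/18⌉ = 6 hosts.
A packing using 7 hosts:
  host 1: 17 = 17
  host 2: 17 = 17
  host 3: 17 = 17
  host 4: 16 = 16
  host 5: 15 = 15
  host 6: 14 + 4 = 18
  host 7: 7 = 7
No arrangement into 6 hosts stays within capacity, so 7 is optimal.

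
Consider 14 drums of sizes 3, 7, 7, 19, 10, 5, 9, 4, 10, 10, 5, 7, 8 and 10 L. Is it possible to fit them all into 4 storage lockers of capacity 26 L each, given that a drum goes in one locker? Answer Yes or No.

Total = 114 L; ⌈114/26⌉ = 5.
At least 5 storage lockers are required, but only 4 are allowed.

No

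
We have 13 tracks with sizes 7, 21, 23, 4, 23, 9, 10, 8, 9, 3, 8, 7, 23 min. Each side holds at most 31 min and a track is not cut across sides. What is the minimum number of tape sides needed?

Total = 23 + 23 + 23 + 21 + 10 + 9 + 9 + 8 + 8 + 7 + 7 + 4 + 3 = 155 min.
Lower bound: ⌈155/31⌉ = 5 tape sides.
A packing using 6 tape sides:
  side 1: 23 + 8 = 31
  side 2: 23 + 8 = 31
  side 3: 23 + 7 = 30
  side 4: 21 + 10 = 31
  side 5: 9 + 9 + 7 + 4 = 29
  side 6: 3 = 3
No arrangement into 5 tape sides stays within capacity, so 6 is optimal.

6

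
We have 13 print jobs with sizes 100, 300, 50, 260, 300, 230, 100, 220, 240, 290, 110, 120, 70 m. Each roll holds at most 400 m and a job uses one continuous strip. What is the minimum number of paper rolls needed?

7

Total = 300 + 300 + 290 + 260 + 240 + 230 + 220 + 120 + 110 + 100 + 100 + 70 + 50 = 2390 m.
Lower bound: ⌈2390/400⌉ = 6 paper rolls.
Also, 7 print jobs each exceed 200 m, and no two of those can share a roll, so at least 7 paper rolls are needed.
A packing using 7 paper rolls:
  roll 1: 300 + 100 = 400
  roll 2: 300 + 100 = 400
  roll 3: 290 + 110 = 400
  roll 4: 260 + 120 = 380
  roll 5: 240 + 70 + 50 = 360
  roll 6: 230 = 230
  roll 7: 220 = 220
This matches the lower bound, so 7 is optimal.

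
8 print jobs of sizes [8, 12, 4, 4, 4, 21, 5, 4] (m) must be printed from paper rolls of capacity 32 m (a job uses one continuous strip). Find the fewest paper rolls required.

2

Total = 21 + 12 + 8 + 5 + 4 + 4 + 4 + 4 = 62 m.
Lower bound: ⌈62/32⌉ = 2 paper rolls.
A packing using 2 paper rolls:
  roll 1: 21 + 5 + 4 = 30
  roll 2: 12 + 8 + 4 + 4 + 4 = 32
This matches the lower bound, so 2 is optimal.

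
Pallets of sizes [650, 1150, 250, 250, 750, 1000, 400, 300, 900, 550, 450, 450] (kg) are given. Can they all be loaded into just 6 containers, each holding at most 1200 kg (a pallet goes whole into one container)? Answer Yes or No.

Total = 7100 kg; ⌈7100/1200⌉ = 6.
The bound of 6 does not rule out 6, but exhaustive search shows no assignment into 6 containers of capacity 1200 kg exists — the minimum is 7.

No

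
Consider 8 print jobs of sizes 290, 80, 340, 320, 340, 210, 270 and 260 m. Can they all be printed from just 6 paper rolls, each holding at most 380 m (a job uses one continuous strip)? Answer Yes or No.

Total = 2110 m; ⌈2110/380⌉ = 6.
7 print jobs each exceed half the capacity and cannot share a roll, forcing at least 7 paper rolls.
At least 7 paper rolls are required, but only 6 are allowed.

No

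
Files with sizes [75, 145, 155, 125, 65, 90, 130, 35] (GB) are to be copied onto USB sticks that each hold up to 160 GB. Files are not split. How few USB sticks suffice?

6

Total = 155 + 145 + 130 + 125 + 90 + 75 + 65 + 35 = 820 GB.
Lower bound: ⌈820/160⌉ = 6 USB sticks.
A packing using 6 USB sticks:
  USB stick 1: 155 = 155
  USB stick 2: 145 = 145
  USB stick 3: 130 = 130
  USB stick 4: 125 + 35 = 160
  USB stick 5: 90 + 65 = 155
  USB stick 6: 75 = 75
This matches the lower bound, so 6 is optimal.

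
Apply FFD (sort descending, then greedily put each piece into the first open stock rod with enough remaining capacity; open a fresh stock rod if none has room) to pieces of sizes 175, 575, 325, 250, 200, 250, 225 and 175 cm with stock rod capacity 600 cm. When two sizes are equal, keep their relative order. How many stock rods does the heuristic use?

Sorted descending: 575, 325, 250, 250, 225, 200, 175, 175.
  575 → stock rod 1 (new)  [load 575/600]
  325 → stock rod 2 (new)  [load 325/600]
  250 → stock rod 2  [load 575/600]
  250 → stock rod 3 (new)  [load 250/600]
  225 → stock rod 3  [load 475/600]
  200 → stock rod 4 (new)  [load 200/600]
  175 → stock rod 4  [load 375/600]
  175 → stock rod 4  [load 550/600]
4 stock rods opened.

4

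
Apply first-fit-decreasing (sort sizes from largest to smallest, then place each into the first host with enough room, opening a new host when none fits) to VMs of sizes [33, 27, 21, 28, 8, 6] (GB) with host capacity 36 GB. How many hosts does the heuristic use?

Sorted descending: 33, 28, 27, 21, 8, 6.
  33 → host 1 (new)  [load 33/36]
  28 → host 2 (new)  [load 28/36]
  27 → host 3 (new)  [load 27/36]
  21 → host 4 (new)  [load 21/36]
  8 → host 2  [load 36/36]
  6 → host 3  [load 33/36]
4 hosts opened.

4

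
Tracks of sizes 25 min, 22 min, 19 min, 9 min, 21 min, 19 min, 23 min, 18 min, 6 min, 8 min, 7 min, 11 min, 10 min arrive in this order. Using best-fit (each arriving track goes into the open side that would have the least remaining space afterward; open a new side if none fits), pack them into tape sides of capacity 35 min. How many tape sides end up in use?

  25 → side 1 (new)  [load 25/35]
  22 → side 2 (new)  [load 22/35]
  19 → side 3 (new)  [load 19/35]
  9 → side 1  [load 34/35]
  21 → side 4 (new)  [load 21/35]
  19 → side 5 (new)  [load 19/35]
  23 → side 6 (new)  [load 23/35]
  18 → side 7 (new)  [load 18/35]
  6 → side 6  [load 29/35]
  8 → side 2  [load 30/35]
  7 → side 4  [load 28/35]
  11 → side 3  [load 30/35]
  10 → side 5  [load 29/35]
7 tape sides opened.

7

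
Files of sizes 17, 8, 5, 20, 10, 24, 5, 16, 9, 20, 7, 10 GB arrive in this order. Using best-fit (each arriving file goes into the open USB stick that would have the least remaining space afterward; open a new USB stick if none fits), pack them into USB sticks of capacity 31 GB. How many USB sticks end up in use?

  17 → USB stick 1 (new)  [load 17/31]
  8 → USB stick 1  [load 25/31]
  5 → USB stick 1  [load 30/31]
  20 → USB stick 2 (new)  [load 20/31]
  10 → USB stick 2  [load 30/31]
  24 → USB stick 3 (new)  [load 24/31]
  5 → USB stick 3  [load 29/31]
  16 → USB stick 4 (new)  [load 16/31]
  9 → USB stick 4  [load 25/31]
  20 → USB stick 5 (new)  [load 20/31]
  7 → USB stick 5  [load 27/31]
  10 → USB stick 6 (new)  [load 10/31]
6 USB sticks opened.

6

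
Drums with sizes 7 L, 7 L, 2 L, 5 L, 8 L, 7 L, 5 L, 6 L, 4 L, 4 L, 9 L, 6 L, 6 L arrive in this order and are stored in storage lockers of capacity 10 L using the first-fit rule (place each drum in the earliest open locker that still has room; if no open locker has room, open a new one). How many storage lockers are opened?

  7 → locker 1 (new)  [load 7/10]
  7 → locker 2 (new)  [load 7/10]
  2 → locker 1  [load 9/10]
  5 → locker 3 (new)  [load 5/10]
  8 → locker 4 (new)  [load 8/10]
  7 → locker 5 (new)  [load 7/10]
  5 → locker 3  [load 10/10]
  6 → locker 6 (new)  [load 6/10]
  4 → locker 6  [load 10/10]
  4 → locker 7 (new)  [load 4/10]
  9 → locker 8 (new)  [load 9/10]
  6 → locker 7  [load 10/10]
  6 → locker 9 (new)  [load 6/10]
9 storage lockers opened.

9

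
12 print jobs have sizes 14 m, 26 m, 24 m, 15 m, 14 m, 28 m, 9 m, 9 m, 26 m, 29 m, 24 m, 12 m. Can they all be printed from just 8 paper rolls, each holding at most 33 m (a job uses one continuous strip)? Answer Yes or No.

Yes

A valid assignment using 8 paper rolls:
  roll 1: 29 = 29
  roll 2: 28 = 28
  roll 3: 26 = 26
  roll 4: 26 = 26
  roll 5: 24 + 9 = 33
  roll 6: 24 + 9 = 33
  roll 7: 15 + 14 = 29
  roll 8: 14 + 12 = 26
Every load is within 33 m, so 8 paper rolls suffice.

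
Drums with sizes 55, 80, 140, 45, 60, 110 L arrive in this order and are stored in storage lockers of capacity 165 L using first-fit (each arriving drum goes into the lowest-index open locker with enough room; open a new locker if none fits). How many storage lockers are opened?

4

  55 → locker 1 (new)  [load 55/165]
  80 → locker 1  [load 135/165]
  140 → locker 2 (new)  [load 140/165]
  45 → locker 3 (new)  [load 45/165]
  60 → locker 3  [load 105/165]
  110 → locker 4 (new)  [load 110/165]
4 storage lockers opened.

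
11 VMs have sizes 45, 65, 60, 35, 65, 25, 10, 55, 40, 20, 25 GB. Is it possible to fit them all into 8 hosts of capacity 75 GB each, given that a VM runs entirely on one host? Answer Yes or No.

A valid assignment using 7 hosts:
  host 1: 65 + 10 = 75
  host 2: 65 = 65
  host 3: 60 = 60
  host 4: 55 + 20 = 75
  host 5: 45 + 25 = 70
  host 6: 40 + 35 = 75
  host 7: 25 = 25
That uses only 7 ≤ 8, so 8 hosts are enough.

Yes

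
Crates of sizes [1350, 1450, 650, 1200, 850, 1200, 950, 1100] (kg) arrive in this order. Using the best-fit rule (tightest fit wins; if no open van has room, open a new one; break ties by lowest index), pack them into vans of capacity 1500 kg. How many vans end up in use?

  1350 → van 1 (new)  [load 1350/1500]
  1450 → van 2 (new)  [load 1450/1500]
  650 → van 3 (new)  [load 650/1500]
  1200 → van 4 (new)  [load 1200/1500]
  850 → van 3  [load 1500/1500]
  1200 → van 5 (new)  [load 1200/1500]
  950 → van 6 (new)  [load 950/1500]
  1100 → van 7 (new)  [load 1100/1500]
7 vans opened.

7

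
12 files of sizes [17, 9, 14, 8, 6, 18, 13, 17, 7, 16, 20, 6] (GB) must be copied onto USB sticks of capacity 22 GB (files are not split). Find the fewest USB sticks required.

8

Total = 20 + 18 + 17 + 17 + 16 + 14 + 13 + 9 + 8 + 7 + 6 + 6 = 151 GB.
Lower bound: ⌈151/22⌉ = 7 USB sticks.
A packing using 8 USB sticks:
  USB stick 1: 20 = 20
  USB stick 2: 18 = 18
  USB stick 3: 17 = 17
  USB stick 4: 17 = 17
  USB stick 5: 16 + 6 = 22
  USB stick 6: 14 + 8 = 22
  USB stick 7: 13 + 9 = 22
  USB stick 8: 7 + 6 = 13
No arrangement into 7 USB sticks stays within capacity, so 8 is optimal.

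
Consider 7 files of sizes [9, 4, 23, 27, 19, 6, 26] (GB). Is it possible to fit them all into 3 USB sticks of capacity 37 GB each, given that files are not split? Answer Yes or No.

No

Total = 114 GB; ⌈114/37⌉ = 4.
At least 4 USB sticks are required, but only 3 are allowed.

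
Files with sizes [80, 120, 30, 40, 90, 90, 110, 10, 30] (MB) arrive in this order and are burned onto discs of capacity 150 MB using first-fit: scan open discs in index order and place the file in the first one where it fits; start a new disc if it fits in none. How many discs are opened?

  80 → disc 1 (new)  [load 80/150]
  120 → disc 2 (new)  [load 120/150]
  30 → disc 1  [load 110/150]
  40 → disc 1  [load 150/150]
  90 → disc 3 (new)  [load 90/150]
  90 → disc 4 (new)  [load 90/150]
  110 → disc 5 (new)  [load 110/150]
  10 → disc 2  [load 130/150]
  30 → disc 3  [load 120/150]
5 discs opened.

5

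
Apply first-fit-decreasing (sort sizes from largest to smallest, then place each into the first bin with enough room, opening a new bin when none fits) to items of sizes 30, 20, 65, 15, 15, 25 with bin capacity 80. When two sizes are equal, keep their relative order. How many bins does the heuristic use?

3

Sorted descending: 65, 30, 25, 20, 15, 15.
  65 → bin 1 (new)  [load 65/80]
  30 → bin 2 (new)  [load 30/80]
  25 → bin 2  [load 55/80]
  20 → bin 2  [load 75/80]
  15 → bin 1  [load 80/80]
  15 → bin 3 (new)  [load 15/80]
3 bins opened.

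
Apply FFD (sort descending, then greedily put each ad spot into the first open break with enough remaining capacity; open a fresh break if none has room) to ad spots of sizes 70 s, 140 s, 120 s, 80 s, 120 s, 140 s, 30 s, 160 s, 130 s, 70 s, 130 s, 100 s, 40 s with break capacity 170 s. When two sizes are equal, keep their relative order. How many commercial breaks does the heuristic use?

9

Sorted descending: 160, 140, 140, 130, 130, 120, 120, 100, 80, 70, 70, 40, 30.
  160 → break 1 (new)  [load 160/170]
  140 → break 2 (new)  [load 140/170]
  140 → break 3 (new)  [load 140/170]
  130 → break 4 (new)  [load 130/170]
  130 → break 5 (new)  [load 130/170]
  120 → break 6 (new)  [load 120/170]
  120 → break 7 (new)  [load 120/170]
  100 → break 8 (new)  [load 100/170]
  80 → break 9 (new)  [load 80/170]
  70 → break 8  [load 170/170]
  70 → break 9  [load 150/170]
  40 → break 4  [load 170/170]
  30 → break 2  [load 170/170]
9 commercial breaks opened.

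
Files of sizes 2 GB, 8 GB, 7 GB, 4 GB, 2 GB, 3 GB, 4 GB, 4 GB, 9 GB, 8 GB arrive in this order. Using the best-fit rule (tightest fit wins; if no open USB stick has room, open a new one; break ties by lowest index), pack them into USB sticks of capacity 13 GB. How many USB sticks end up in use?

5

  2 → USB stick 1 (new)  [load 2/13]
  8 → USB stick 1  [load 10/13]
  7 → USB stick 2 (new)  [load 7/13]
  4 → USB stick 2  [load 11/13]
  2 → USB stick 2  [load 13/13]
  3 → USB stick 1  [load 13/13]
  4 → USB stick 3 (new)  [load 4/13]
  4 → USB stick 3  [load 8/13]
  9 → USB stick 4 (new)  [load 9/13]
  8 → USB stick 5 (new)  [load 8/13]
5 USB sticks opened.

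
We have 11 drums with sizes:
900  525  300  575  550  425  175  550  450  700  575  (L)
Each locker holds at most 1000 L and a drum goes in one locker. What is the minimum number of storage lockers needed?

7

Total = 900 + 700 + 575 + 575 + 550 + 550 + 525 + 450 + 425 + 300 + 175 = 5725 L.
Lower bound: ⌈5725/1000⌉ = 6 storage lockers.
Also, 7 drums each exceed 500 L, and no two of those can share a locker, so at least 7 storage lockers are needed.
A packing using 7 storage lockers:
  locker 1: 900 = 900
  locker 2: 700 + 300 = 1000
  locker 3: 575 + 425 = 1000
  locker 4: 575 + 175 = 750
  locker 5: 550 + 450 = 1000
  locker 6: 550 = 550
  locker 7: 525 = 525
This matches the lower bound, so 7 is optimal.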